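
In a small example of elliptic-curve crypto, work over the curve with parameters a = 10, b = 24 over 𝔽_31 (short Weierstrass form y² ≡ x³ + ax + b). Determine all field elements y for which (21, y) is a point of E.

x³ + 10x + 24 = 9495 ≡ 9 (mod 31).
Square roots of 9 mod 31: 3 and 28 (since 3² = 9 ≡ 9).

3, 28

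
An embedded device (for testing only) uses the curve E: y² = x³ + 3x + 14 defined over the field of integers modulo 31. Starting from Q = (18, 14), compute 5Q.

Double-and-add on 5 = (101)₂. Start with Q = (18, 14) for the leading 1-bit.
double: tangent at (18, 14): λ = (3·18² + 3)/(2·14) ≡ 14/28. 28⁻¹ ≡ 10 (mod 31), so λ ≡ 14·10 ≡ 16.
  x = λ² - 18 - 18 = 256 - 36 ≡ 3; y = λ·(18 - 3) - 14 ≡ 9. → (3, 9)
double: tangent at (3, 9): λ = (3·3² + 3)/(2·9) ≡ 30/18. 18⁻¹ ≡ 19 (mod 31), so λ ≡ 30·19 ≡ 12.
  x = λ² - 3 - 3 = 144 - 6 ≡ 14; y = λ·(3 - 14) - 9 ≡ 14. → (14, 14)
add Q: (14, 14) + (18, 14). λ = (14 - 14)/(18 - 14) ≡ 0/4 mod 31. 4⁻¹ ≡ 8 (mod 31), so λ ≡ 0.
  x = λ² - 14 - 18 = 0 - 32 ≡ 30; y = λ·(14 - 30) - 14 ≡ 17. → (30, 17)

(30, 17)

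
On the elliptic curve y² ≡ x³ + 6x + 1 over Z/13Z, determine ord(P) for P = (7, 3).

2P: tangent at (7, 3): λ = (3·7² + 6)/(2·3) ≡ 10/6. 6⁻¹ ≡ 11 (mod 13) since 6·11 = 66 ≡ 1, so λ ≡ 10·11 ≡ 6.
  x = λ² - 7 - 7 = 36 - 14 ≡ 9; y = λ·(7 - 9) - 3 ≡ 11. → (9, 11)
3P: (9, 11) + (7, 3). λ = (3 - 11)/(7 - 9) ≡ 5/11 mod 13. 11⁻¹ ≡ 6 (mod 13) since 11·6 = 66 ≡ 1, so λ ≡ 4.
  x = λ² - 9 - 7 = 16 - 16 ≡ 0; y = λ·(9 - 0) - 11 ≡ 12. → (0, 12)
4P: (0, 12) + (7, 3). λ = (3 - 12)/(7 - 0) ≡ 4/7 mod 13. 7⁻¹ ≡ 2 (mod 13), so λ ≡ 8.
  x = λ² - 0 - 7 = 64 - 7 ≡ 5; y = λ·(0 - 5) - 12 ≡ 0. → (5, 0)
5P: (5, 0) + (7, 3). λ = (3 - 0)/(7 - 5) ≡ 3/2 mod 13. 2⁻¹ ≡ 7 (mod 13), so λ ≡ 8.
  x = λ² - 5 - 7 = 64 - 12 ≡ 0; y = λ·(5 - 0) - 0 ≡ 1. → (0, 1)
6P: (0, 1) + (7, 3). λ = (3 - 1)/(7 - 0) ≡ 2/7 mod 13. 7⁻¹ ≡ 2 (mod 13), so λ ≡ 4.
  x = λ² - 0 - 7 = 16 - 7 ≡ 9; y = λ·(0 - 9) - 1 ≡ 2. → (9, 2)
7P: (9, 2) + (7, 3). λ = (3 - 2)/(7 - 9) ≡ 1/11 mod 13. 11⁻¹ ≡ 6 (mod 13), so λ ≡ 6.
  x = λ² - 9 - 7 = 36 - 16 ≡ 7; y = λ·(9 - 7) - 2 ≡ 10. → (7, 10)
8P: (7, 10) + (7, 3): same x and y₁ ≡ -y₂, so the sum is the point at infinity.
8P = the point at infinity, so the order is 8.

8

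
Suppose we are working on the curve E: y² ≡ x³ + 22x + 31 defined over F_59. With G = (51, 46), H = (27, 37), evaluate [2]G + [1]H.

(31, 58)

First 2G:
Repeated addition: build up to 2G.
2G: tangent at (51, 46): λ = (3·51² + 22)/(2·46) ≡ 37/33. 33⁻¹ ≡ 34 (mod 59), so λ ≡ 37·34 ≡ 19.
  x = λ² - 51 - 51 = 361 - 102 ≡ 23; y = λ·(51 - 23) - 46 ≡ 14. → (23, 14)
2G = (23, 14).
Finally 2G + H:
(23, 14) + (27, 37). λ = (37 - 14)/(27 - 23) ≡ 23/4 mod 59. 4⁻¹ ≡ 15 (mod 59) since 4·15 = 60 ≡ 1, so λ ≡ 50.
  x = λ² - 23 - 27 = 2500 - 50 ≡ 31; y = λ·(23 - 31) - 14 ≡ 58. → (31, 58)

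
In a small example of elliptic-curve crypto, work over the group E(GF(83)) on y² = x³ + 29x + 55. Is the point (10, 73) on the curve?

yes

y² = 73² ≡ 17; x³ + 29x + 55 = 1345 ≡ 17 (mod 83). 17 = 17.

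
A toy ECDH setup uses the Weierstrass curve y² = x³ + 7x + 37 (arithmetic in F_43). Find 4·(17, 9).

(28, 30)

Write P = (17, 9).
Repeated addition: build up to 4P.
2P: tangent at (17, 9): λ = (3·17² + 7)/(2·9) ≡ 14/18. 18⁻¹ ≡ 12 (mod 43) since 18·12 = 216 ≡ 1, so λ ≡ 14·12 ≡ 39.
  x = λ² - 17 - 17 = 1521 - 34 ≡ 25; y = λ·(17 - 25) - 9 ≡ 23. → (25, 23)
3P: (25, 23) + (17, 9). λ = (9 - 23)/(17 - 25) ≡ 29/35 mod 43. 35⁻¹ ≡ 16 (mod 43) since 35·16 = 560 ≡ 1, so λ ≡ 34.
  x = λ² - 25 - 17 = 1156 - 42 ≡ 39; y = λ·(25 - 39) - 23 ≡ 17. → (39, 17)
4P: (39, 17) + (17, 9). λ = (9 - 17)/(17 - 39) ≡ 35/21 mod 43. 21⁻¹ ≡ 41 (mod 43), so λ ≡ 16.
  x = λ² - 39 - 17 = 256 - 56 ≡ 28; y = λ·(39 - 28) - 17 ≡ 30. → (28, 30)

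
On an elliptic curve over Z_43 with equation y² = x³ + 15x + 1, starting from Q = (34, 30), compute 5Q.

Repeated addition: build up to 5Q.
2Q: tangent at (34, 30): λ = (3·34² + 15)/(2·30) ≡ 0/17. 17⁻¹ ≡ 38 (mod 43) since 17·38 = 646 ≡ 1, so λ ≡ 0·38 ≡ 0.
  x = λ² - 34 - 34 = 0 - 68 ≡ 18; y = λ·(34 - 18) - 30 ≡ 13. → (18, 13)
3Q: (18, 13) + (34, 30). λ = (30 - 13)/(34 - 18) ≡ 17/16 mod 43. 16⁻¹ ≡ 35 (mod 43) since 16·35 = 560 ≡ 1, so λ ≡ 36.
  x = λ² - 18 - 34 = 1296 - 52 ≡ 40; y = λ·(18 - 40) - 13 ≡ 12. → (40, 12)
4Q: (40, 12) + (34, 30). λ = (30 - 12)/(34 - 40) ≡ 18/37 mod 43. 37⁻¹ ≡ 7 (mod 43), so λ ≡ 40.
  x = λ² - 40 - 34 = 1600 - 74 ≡ 21; y = λ·(40 - 21) - 12 ≡ 17. → (21, 17)
5Q: (21, 17) + (34, 30). λ = (30 - 17)/(34 - 21) ≡ 13/13 mod 43. 13⁻¹ ≡ 10 (mod 43), so λ ≡ 1.
  x = λ² - 21 - 34 = 1 - 55 ≡ 32; y = λ·(21 - 32) - 17 ≡ 15. → (32, 15)

(32, 15)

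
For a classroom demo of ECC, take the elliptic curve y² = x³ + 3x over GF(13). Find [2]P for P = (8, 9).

tangent at (8, 9): λ = (3·8² + 3)/(2·9) ≡ 0/5. 5⁻¹ ≡ 8 (mod 13) since 5·8 = 40 ≡ 1, so λ ≡ 0·8 ≡ 0.
  x = λ² - 8 - 8 = 0 - 16 ≡ 10; y = λ·(8 - 10) - 9 ≡ 4. → (10, 4)

(10, 4)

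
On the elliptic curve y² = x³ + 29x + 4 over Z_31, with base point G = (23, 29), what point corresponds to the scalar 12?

Double-and-add on 12 = (1100)₂. Start with G = (23, 29) for the leading 1-bit.
double: tangent at (23, 29): λ = (3·23² + 29)/(2·29) ≡ 4/27. 27⁻¹ ≡ 23 (mod 31), so λ ≡ 4·23 ≡ 30.
  x = λ² - 23 - 23 = 900 - 46 ≡ 17; y = λ·(23 - 17) - 29 ≡ 27. → (17, 27)
add G: (17, 27) + (23, 29). λ = (29 - 27)/(23 - 17) ≡ 2/6 mod 31. 6⁻¹ ≡ 26 (mod 31) since 6·26 = 156 ≡ 1, so λ ≡ 21.
  x = λ² - 17 - 23 = 441 - 40 ≡ 29; y = λ·(17 - 29) - 27 ≡ 0. → (29, 0)
double: (29, 0) + (29, 0): same x and y₁ ≡ -y₂, so the sum is O.
double: O + O = O (identity).

O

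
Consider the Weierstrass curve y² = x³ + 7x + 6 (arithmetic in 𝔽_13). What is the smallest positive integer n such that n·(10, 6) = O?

2P: tangent at (10, 6): λ = (3·10² + 7)/(2·6) ≡ 8/12. 12⁻¹ ≡ 12 (mod 13) since 12·12 = 144 ≡ 1, so λ ≡ 8·12 ≡ 5.
  x = λ² - 10 - 10 = 25 - 20 ≡ 5; y = λ·(10 - 5) - 6 ≡ 6. → (5, 6)
3P: (5, 6) + (10, 6). λ = (6 - 6)/(10 - 5) ≡ 0/5 mod 13. 5⁻¹ ≡ 8 (mod 13), so λ ≡ 0.
  x = λ² - 5 - 10 = 0 - 15 ≡ 11; y = λ·(5 - 11) - 6 ≡ 7. → (11, 7)
4P: (11, 7) + (10, 6). λ = (6 - 7)/(10 - 11) ≡ 12/12 mod 13. 12⁻¹ ≡ 12 (mod 13), so λ ≡ 1.
  x = λ² - 11 - 10 = 1 - 21 ≡ 6; y = λ·(11 - 6) - 7 ≡ 11. → (6, 11)
5P: (6, 11) + (10, 6). λ = (6 - 11)/(10 - 6) ≡ 8/4 mod 13. 4⁻¹ ≡ 10 (mod 13) since 4·10 = 40 ≡ 1, so λ ≡ 2.
  x = λ² - 6 - 10 = 4 - 16 ≡ 1; y = λ·(6 - 1) - 11 ≡ 12. → (1, 12)
6P: (1, 12) + (10, 6). λ = (6 - 12)/(10 - 1) ≡ 7/9 mod 13. 9⁻¹ ≡ 3 (mod 13) since 9·3 = 27 ≡ 1, so λ ≡ 8.
  x = λ² - 1 - 10 = 64 - 11 ≡ 1; y = λ·(1 - 1) - 12 ≡ 1. → (1, 1)
7P: (1, 1) + (10, 6). λ = (6 - 1)/(10 - 1) ≡ 5/9 mod 13. 9⁻¹ ≡ 3 (mod 13), so λ ≡ 2.
  x = λ² - 1 - 10 = 4 - 11 ≡ 6; y = λ·(1 - 6) - 1 ≡ 2. → (6, 2)
8P: (6, 2) + (10, 6). λ = (6 - 2)/(10 - 6) ≡ 4/4 mod 13. 4⁻¹ ≡ 10 (mod 13), so λ ≡ 1.
  x = λ² - 6 - 10 = 1 - 16 ≡ 11; y = λ·(6 - 11) - 2 ≡ 6. → (11, 6)
9P: (11, 6) + (10, 6). λ = (6 - 6)/(10 - 11) ≡ 0/12 mod 13. 12⁻¹ ≡ 12 (mod 13) since 12·12 = 144 ≡ 1, so λ ≡ 0.
  x = λ² - 11 - 10 = 0 - 21 ≡ 5; y = λ·(11 - 5) - 6 ≡ 7. → (5, 7)
10P: (5, 7) + (10, 6). λ = (6 - 7)/(10 - 5) ≡ 12/5 mod 13. 5⁻¹ ≡ 8 (mod 13) since 5·8 = 40 ≡ 1, so λ ≡ 5.
  x = λ² - 5 - 10 = 25 - 15 ≡ 10; y = λ·(5 - 10) - 7 ≡ 7. → (10, 7)
11P: (10, 7) + (10, 6): same x and y₁ ≡ -y₂, so the sum is O.
11P = O, so the order is 11.

11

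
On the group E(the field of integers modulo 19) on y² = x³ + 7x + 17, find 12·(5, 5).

Write P = (5, 5).
Repeated addition: build up to 12P.
2P: tangent at (5, 5): λ = (3·5² + 7)/(2·5) ≡ 6/10. 10⁻¹ ≡ 2 (mod 19), so λ ≡ 6·2 ≡ 12.
  x = λ² - 5 - 5 = 144 - 10 ≡ 1; y = λ·(5 - 1) - 5 ≡ 5. → (1, 5)
3P: (1, 5) + (5, 5). λ = (5 - 5)/(5 - 1) ≡ 0/4 mod 19. 4⁻¹ ≡ 5 (mod 19), so λ ≡ 0.
  x = λ² - 1 - 5 = 0 - 6 ≡ 13; y = λ·(1 - 13) - 5 ≡ 14. → (13, 14)
4P: (13, 14) + (5, 5). λ = (5 - 14)/(5 - 13) ≡ 10/11 mod 19. 11⁻¹ ≡ 7 (mod 19) since 11·7 = 77 ≡ 1, so λ ≡ 13.
  x = λ² - 13 - 5 = 169 - 18 ≡ 18; y = λ·(13 - 18) - 14 ≡ 16. → (18, 16)
5P: (18, 16) + (5, 5). λ = (5 - 16)/(5 - 18) ≡ 8/6 mod 19. 6⁻¹ ≡ 16 (mod 19), so λ ≡ 14.
  x = λ² - 18 - 5 = 196 - 23 ≡ 2; y = λ·(18 - 2) - 16 ≡ 18. → (2, 18)
6P: (2, 18) + (5, 5). λ = (5 - 18)/(5 - 2) ≡ 6/3 mod 19. 3⁻¹ ≡ 13 (mod 19), so λ ≡ 2.
  x = λ² - 2 - 5 = 4 - 7 ≡ 16; y = λ·(2 - 16) - 18 ≡ 11. → (16, 11)
7P: (16, 11) + (5, 5). λ = (5 - 11)/(5 - 16) ≡ 13/8 mod 19. 8⁻¹ ≡ 12 (mod 19) since 8·12 = 96 ≡ 1, so λ ≡ 4.
  x = λ² - 16 - 5 = 16 - 21 ≡ 14; y = λ·(16 - 14) - 11 ≡ 16. → (14, 16)
8P: (14, 16) + (5, 5). λ = (5 - 16)/(5 - 14) ≡ 8/10 mod 19. 10⁻¹ ≡ 2 (mod 19), so λ ≡ 16.
  x = λ² - 14 - 5 = 256 - 19 ≡ 9; y = λ·(14 - 9) - 16 ≡ 7. → (9, 7)
9P: (9, 7) + (5, 5). λ = (5 - 7)/(5 - 9) ≡ 17/15 mod 19. 15⁻¹ ≡ 14 (mod 19), so λ ≡ 10.
  x = λ² - 9 - 5 = 100 - 14 ≡ 10; y = λ·(9 - 10) - 7 ≡ 2. → (10, 2)
10P: (10, 2) + (5, 5). λ = (5 - 2)/(5 - 10) ≡ 3/14 mod 19. 14⁻¹ ≡ 15 (mod 19) since 14·15 = 210 ≡ 1, so λ ≡ 7.
  x = λ² - 10 - 5 = 49 - 15 ≡ 15; y = λ·(10 - 15) - 2 ≡ 1. → (15, 1)
11P: (15, 1) + (5, 5). λ = (5 - 1)/(5 - 15) ≡ 4/9 mod 19. 9⁻¹ ≡ 17 (mod 19), so λ ≡ 11.
  x = λ² - 15 - 5 = 121 - 20 ≡ 6; y = λ·(15 - 6) - 1 ≡ 3. → (6, 3)
12P: (6, 3) + (5, 5). λ = (5 - 3)/(5 - 6) ≡ 2/18 mod 19. 18⁻¹ ≡ 18 (mod 19) since 18·18 = 324 ≡ 1, so λ ≡ 17.
  x = λ² - 6 - 5 = 289 - 11 ≡ 12; y = λ·(6 - 12) - 3 ≡ 9. → (12, 9)

(12, 9)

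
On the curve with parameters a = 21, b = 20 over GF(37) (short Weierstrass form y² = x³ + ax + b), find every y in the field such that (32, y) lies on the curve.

7, 30

x³ + 21x + 20 = 33460 ≡ 12 (mod 37).
Square roots of 12 mod 37: 7 and 30 (since 7² = 49 ≡ 12).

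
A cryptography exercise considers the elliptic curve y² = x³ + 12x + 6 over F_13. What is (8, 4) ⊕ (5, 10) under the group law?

(4, 1)

(8, 4) + (5, 10). λ = (10 - 4)/(5 - 8) ≡ 6/10 mod 13. 10⁻¹ ≡ 4 (mod 13), so λ ≡ 11.
  x = λ² - 8 - 5 = 121 - 13 ≡ 4; y = λ·(8 - 4) - 4 ≡ 1. → (4, 1)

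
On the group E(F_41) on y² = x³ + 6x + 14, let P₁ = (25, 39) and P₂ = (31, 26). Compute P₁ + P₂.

(25, 39) + (31, 26). λ = (26 - 39)/(31 - 25) ≡ 28/6 mod 41. 6⁻¹ ≡ 7 (mod 41), so λ ≡ 32.
  x = λ² - 25 - 31 = 1024 - 56 ≡ 25; y = λ·(25 - 25) - 39 ≡ 2. → (25, 2)

(25, 2)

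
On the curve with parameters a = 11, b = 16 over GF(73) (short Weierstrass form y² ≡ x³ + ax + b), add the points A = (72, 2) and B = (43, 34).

(8, 18)

(72, 2) + (43, 34). λ = (34 - 2)/(43 - 72) ≡ 32/44 mod 73. 44⁻¹ ≡ 5 (mod 73), so λ ≡ 14.
  x = λ² - 72 - 43 = 196 - 115 ≡ 8; y = λ·(72 - 8) - 2 ≡ 18. → (8, 18)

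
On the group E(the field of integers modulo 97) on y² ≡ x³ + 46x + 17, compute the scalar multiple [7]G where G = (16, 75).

(50, 21)

Double-and-add on 7 = (111)₂. Start with G = (16, 75) for the leading 1-bit.
double: tangent at (16, 75): λ = (3·16² + 46)/(2·75) ≡ 38/53. 53⁻¹ ≡ 11 (mod 97) since 53·11 = 583 ≡ 1, so λ ≡ 38·11 ≡ 30.
  x = λ² - 16 - 16 = 900 - 32 ≡ 92; y = λ·(16 - 92) - 75 ≡ 70. → (92, 70)
add G: (92, 70) + (16, 75). λ = (75 - 70)/(16 - 92) ≡ 5/21 mod 97. 21⁻¹ ≡ 37 (mod 97), so λ ≡ 88.
  x = λ² - 92 - 16 = 7744 - 108 ≡ 70; y = λ·(92 - 70) - 70 ≡ 23. → (70, 23)
double: tangent at (70, 23): λ = (3·70² + 46)/(2·23) ≡ 2/46. 46⁻¹ ≡ 19 (mod 97), so λ ≡ 2·19 ≡ 38.
  x = λ² - 70 - 70 = 1444 - 140 ≡ 43; y = λ·(70 - 43) - 23 ≡ 33. → (43, 33)
add G: (43, 33) + (16, 75). λ = (75 - 33)/(16 - 43) ≡ 42/70 mod 97. 70⁻¹ ≡ 79 (mod 97), so λ ≡ 20.
  x = λ² - 43 - 16 = 400 - 59 ≡ 50; y = λ·(43 - 50) - 33 ≡ 21. → (50, 21)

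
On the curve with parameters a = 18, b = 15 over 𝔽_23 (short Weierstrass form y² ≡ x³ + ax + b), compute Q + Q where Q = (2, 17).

tangent at (2, 17): λ = (3·2² + 18)/(2·17) ≡ 7/11. 11⁻¹ ≡ 21 (mod 23) since 11·21 = 231 ≡ 1, so λ ≡ 7·21 ≡ 9.
  x = λ² - 2 - 2 = 81 - 4 ≡ 8; y = λ·(2 - 8) - 17 ≡ 21. → (8, 21)

(8, 21)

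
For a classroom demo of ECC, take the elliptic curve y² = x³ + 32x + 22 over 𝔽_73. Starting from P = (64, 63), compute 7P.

Repeated addition: build up to 7P.
2P: tangent at (64, 63): λ = (3·64² + 32)/(2·63) ≡ 56/53. 53⁻¹ ≡ 62 (mod 73) since 53·62 = 3286 ≡ 1, so λ ≡ 56·62 ≡ 41.
  x = λ² - 64 - 64 = 1681 - 128 ≡ 20; y = λ·(64 - 20) - 63 ≡ 62. → (20, 62)
3P: (20, 62) + (64, 63). λ = (63 - 62)/(64 - 20) ≡ 1/44 mod 73. 44⁻¹ ≡ 5 (mod 73) since 44·5 = 220 ≡ 1, so λ ≡ 5.
  x = λ² - 20 - 64 = 25 - 84 ≡ 14; y = λ·(20 - 14) - 62 ≡ 41. → (14, 41)
4P: (14, 41) + (64, 63). λ = (63 - 41)/(64 - 14) ≡ 22/50 mod 73. 50⁻¹ ≡ 19 (mod 73) since 50·19 = 950 ≡ 1, so λ ≡ 53.
  x = λ² - 14 - 64 = 2809 - 78 ≡ 30; y = λ·(14 - 30) - 41 ≡ 60. → (30, 60)
5P: (30, 60) + (64, 63). λ = (63 - 60)/(64 - 30) ≡ 3/34 mod 73. 34⁻¹ ≡ 58 (mod 73), so λ ≡ 28.
  x = λ² - 30 - 64 = 784 - 94 ≡ 33; y = λ·(30 - 33) - 60 ≡ 2. → (33, 2)
6P: (33, 2) + (64, 63). λ = (63 - 2)/(64 - 33) ≡ 61/31 mod 73. 31⁻¹ ≡ 33 (mod 73) since 31·33 = 1023 ≡ 1, so λ ≡ 42.
  x = λ² - 33 - 64 = 1764 - 97 ≡ 61; y = λ·(33 - 61) - 2 ≡ 63. → (61, 63)
7P: (61, 63) + (64, 63). λ = (63 - 63)/(64 - 61) ≡ 0/3 mod 73. 3⁻¹ ≡ 49 (mod 73), so λ ≡ 0.
  x = λ² - 61 - 64 = 0 - 125 ≡ 21; y = λ·(61 - 21) - 63 ≡ 10. → (21, 10)

(21, 10)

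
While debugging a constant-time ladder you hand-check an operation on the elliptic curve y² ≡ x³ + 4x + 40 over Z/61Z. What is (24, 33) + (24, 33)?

tangent at (24, 33): λ = (3·24² + 4)/(2·33) ≡ 24/5. 5⁻¹ ≡ 49 (mod 61), so λ ≡ 24·49 ≡ 17.
  x = λ² - 24 - 24 = 289 - 48 ≡ 58; y = λ·(24 - 58) - 33 ≡ 60. → (58, 60)

(58, 60)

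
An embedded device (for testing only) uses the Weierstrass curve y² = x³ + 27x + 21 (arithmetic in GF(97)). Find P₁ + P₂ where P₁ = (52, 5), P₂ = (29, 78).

(82, 86)

(52, 5) + (29, 78). λ = (78 - 5)/(29 - 52) ≡ 73/74 mod 97. 74⁻¹ ≡ 59 (mod 97), so λ ≡ 39.
  x = λ² - 52 - 29 = 1521 - 81 ≡ 82; y = λ·(52 - 82) - 5 ≡ 86. → (82, 86)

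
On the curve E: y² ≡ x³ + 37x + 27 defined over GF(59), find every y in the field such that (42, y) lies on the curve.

x³ + 37x + 27 = 75669 ≡ 31 (mod 59).
31 is a non-residue mod 59; no y exists.

none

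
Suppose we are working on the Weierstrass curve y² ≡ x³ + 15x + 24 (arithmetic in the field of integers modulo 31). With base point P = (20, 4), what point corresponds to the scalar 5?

Double-and-add on 5 = (101)₂. Start with P = (20, 4) for the leading 1-bit.
double: tangent at (20, 4): λ = (3·20² + 15)/(2·4) ≡ 6/8. 8⁻¹ ≡ 4 (mod 31), so λ ≡ 6·4 ≡ 24.
  x = λ² - 20 - 20 = 576 - 40 ≡ 9; y = λ·(20 - 9) - 4 ≡ 12. → (9, 12)
double: tangent at (9, 12): λ = (3·9² + 15)/(2·12) ≡ 10/24. 24⁻¹ ≡ 22 (mod 31) since 24·22 = 528 ≡ 1, so λ ≡ 10·22 ≡ 3.
  x = λ² - 9 - 9 = 9 - 18 ≡ 22; y = λ·(9 - 22) - 12 ≡ 11. → (22, 11)
add P: (22, 11) + (20, 4). λ = (4 - 11)/(20 - 22) ≡ 24/29 mod 31. 29⁻¹ ≡ 15 (mod 31) since 29·15 = 435 ≡ 1, so λ ≡ 19.
  x = λ² - 22 - 20 = 361 - 42 ≡ 9; y = λ·(22 - 9) - 11 ≡ 19. → (9, 19)

(9, 19)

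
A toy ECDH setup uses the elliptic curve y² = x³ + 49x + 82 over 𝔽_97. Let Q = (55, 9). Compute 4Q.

Repeated addition: build up to 4Q.
2Q: tangent at (55, 9): λ = (3·55² + 49)/(2·9) ≡ 6/18. 18⁻¹ ≡ 27 (mod 97) since 18·27 = 486 ≡ 1, so λ ≡ 6·27 ≡ 65.
  x = λ² - 55 - 55 = 4225 - 110 ≡ 41; y = λ·(55 - 41) - 9 ≡ 28. → (41, 28)
3Q: (41, 28) + (55, 9). λ = (9 - 28)/(55 - 41) ≡ 78/14 mod 97. 14⁻¹ ≡ 7 (mod 97), so λ ≡ 61.
  x = λ² - 41 - 55 = 3721 - 96 ≡ 36; y = λ·(41 - 36) - 28 ≡ 83. → (36, 83)
4Q: (36, 83) + (55, 9). λ = (9 - 83)/(55 - 36) ≡ 23/19 mod 97. 19⁻¹ ≡ 46 (mod 97) since 19·46 = 874 ≡ 1, so λ ≡ 88.
  x = λ² - 36 - 55 = 7744 - 91 ≡ 87; y = λ·(36 - 87) - 83 ≡ 85. → (87, 85)

(87, 85)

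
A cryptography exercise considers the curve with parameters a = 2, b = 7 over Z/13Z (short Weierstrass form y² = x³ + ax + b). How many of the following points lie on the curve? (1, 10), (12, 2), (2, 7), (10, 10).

(1, 10): 10² ≡ 9, rhs ≡ 10 → off.
(12, 2): 2² ≡ 4, rhs ≡ 4 → on.
(2, 7): 7² ≡ 10, rhs ≡ 6 → off.
(10, 10): 10² ≡ 9, rhs ≡ 0 → off.

1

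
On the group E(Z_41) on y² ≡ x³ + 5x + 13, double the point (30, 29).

(2, 20)

tangent at (30, 29): λ = (3·30² + 5)/(2·29) ≡ 40/17. 17⁻¹ ≡ 29 (mod 41) since 17·29 = 493 ≡ 1, so λ ≡ 40·29 ≡ 12.
  x = λ² - 30 - 30 = 144 - 60 ≡ 2; y = λ·(30 - 2) - 29 ≡ 20. → (2, 20)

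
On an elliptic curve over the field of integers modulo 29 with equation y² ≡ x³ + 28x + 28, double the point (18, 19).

(28, 17)

tangent at (18, 19): λ = (3·18² + 28)/(2·19) ≡ 14/9. 9⁻¹ ≡ 13 (mod 29) since 9·13 = 117 ≡ 1, so λ ≡ 14·13 ≡ 8.
  x = λ² - 18 - 18 = 64 - 36 ≡ 28; y = λ·(18 - 28) - 19 ≡ 17. → (28, 17)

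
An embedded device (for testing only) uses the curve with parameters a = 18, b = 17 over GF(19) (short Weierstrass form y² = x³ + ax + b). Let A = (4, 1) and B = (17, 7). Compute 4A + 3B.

(7, 7)

First 4A:
Repeated addition: build up to 4A.
2A: tangent at (4, 1): λ = (3·4² + 18)/(2·1) ≡ 9/2. 2⁻¹ ≡ 10 (mod 19), so λ ≡ 9·10 ≡ 14.
  x = λ² - 4 - 4 = 196 - 8 ≡ 17; y = λ·(4 - 17) - 1 ≡ 7. → (17, 7)
3A: (17, 7) + (4, 1). λ = (1 - 7)/(4 - 17) ≡ 13/6 mod 19. 6⁻¹ ≡ 16 (mod 19), so λ ≡ 18.
  x = λ² - 17 - 4 = 324 - 21 ≡ 18; y = λ·(17 - 18) - 7 ≡ 13. → (18, 13)
4A: (18, 13) + (4, 1). λ = (1 - 13)/(4 - 18) ≡ 7/5 mod 19. 5⁻¹ ≡ 4 (mod 19) since 5·4 = 20 ≡ 1, so λ ≡ 9.
  x = λ² - 18 - 4 = 81 - 22 ≡ 2; y = λ·(18 - 2) - 13 ≡ 17. → (2, 17)
4A = (2, 17).
Next 3B:
Repeated addition: build up to 3B.
2B: tangent at (17, 7): λ = (3·17² + 18)/(2·7) ≡ 11/14. 14⁻¹ ≡ 15 (mod 19), so λ ≡ 11·15 ≡ 13.
  x = λ² - 17 - 17 = 169 - 34 ≡ 2; y = λ·(17 - 2) - 7 ≡ 17. → (2, 17)
3B: (2, 17) + (17, 7). λ = (7 - 17)/(17 - 2) ≡ 9/15 mod 19. 15⁻¹ ≡ 14 (mod 19) since 15·14 = 210 ≡ 1, so λ ≡ 12.
  x = λ² - 2 - 17 = 144 - 19 ≡ 11; y = λ·(2 - 11) - 17 ≡ 8. → (11, 8)
3B = (11, 8).
Finally 4A + 3B:
(2, 17) + (11, 8). λ = (8 - 17)/(11 - 2) ≡ 10/9 mod 19. 9⁻¹ ≡ 17 (mod 19), so λ ≡ 18.
  x = λ² - 2 - 11 = 324 - 13 ≡ 7; y = λ·(2 - 7) - 17 ≡ 7. → (7, 7)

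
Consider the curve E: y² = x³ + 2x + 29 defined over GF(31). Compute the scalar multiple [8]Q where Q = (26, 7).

Repeated addition: build up to 8Q.
2Q: tangent at (26, 7): λ = (3·26² + 2)/(2·7) ≡ 15/14. 14⁻¹ ≡ 20 (mod 31), so λ ≡ 15·20 ≡ 21.
  x = λ² - 26 - 26 = 441 - 52 ≡ 17; y = λ·(26 - 17) - 7 ≡ 27. → (17, 27)
3Q: (17, 27) + (26, 7). λ = (7 - 27)/(26 - 17) ≡ 11/9 mod 31. 9⁻¹ ≡ 7 (mod 31) since 9·7 = 63 ≡ 1, so λ ≡ 15.
  x = λ² - 17 - 26 = 225 - 43 ≡ 27; y = λ·(17 - 27) - 27 ≡ 9. → (27, 9)
4Q: (27, 9) + (26, 7). λ = (7 - 9)/(26 - 27) ≡ 29/30 mod 31. 30⁻¹ ≡ 30 (mod 31), so λ ≡ 2.
  x = λ² - 27 - 26 = 4 - 53 ≡ 13; y = λ·(27 - 13) - 9 ≡ 19. → (13, 19)
5Q: (13, 19) + (26, 7). λ = (7 - 19)/(26 - 13) ≡ 19/13 mod 31. 13⁻¹ ≡ 12 (mod 31) since 13·12 = 156 ≡ 1, so λ ≡ 11.
  x = λ² - 13 - 26 = 121 - 39 ≡ 20; y = λ·(13 - 20) - 19 ≡ 28. → (20, 28)
6Q: (20, 28) + (26, 7). λ = (7 - 28)/(26 - 20) ≡ 10/6 mod 31. 6⁻¹ ≡ 26 (mod 31), so λ ≡ 12.
  x = λ² - 20 - 26 = 144 - 46 ≡ 5; y = λ·(20 - 5) - 28 ≡ 28. → (5, 28)
7Q: (5, 28) + (26, 7). λ = (7 - 28)/(26 - 5) ≡ 10/21 mod 31. 21⁻¹ ≡ 3 (mod 31), so λ ≡ 30.
  x = λ² - 5 - 26 = 900 - 31 ≡ 1; y = λ·(5 - 1) - 28 ≡ 30. → (1, 30)
8Q: (1, 30) + (26, 7). λ = (7 - 30)/(26 - 1) ≡ 8/25 mod 31. 25⁻¹ ≡ 5 (mod 31), so λ ≡ 9.
  x = λ² - 1 - 26 = 81 - 27 ≡ 23; y = λ·(1 - 23) - 30 ≡ 20. → (23, 20)

(23, 20)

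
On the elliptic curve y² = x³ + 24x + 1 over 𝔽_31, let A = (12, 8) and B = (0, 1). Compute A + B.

(12, 8) + (0, 1). λ = (1 - 8)/(0 - 12) ≡ 24/19 mod 31. 19⁻¹ ≡ 18 (mod 31), so λ ≡ 29.
  x = λ² - 12 - 0 = 841 - 12 ≡ 23; y = λ·(12 - 23) - 8 ≡ 14. → (23, 14)

(23, 14)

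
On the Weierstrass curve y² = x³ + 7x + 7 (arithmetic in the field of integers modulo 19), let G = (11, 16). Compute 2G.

(4, 2)

tangent at (11, 16): λ = (3·11² + 7)/(2·16) ≡ 9/13. 13⁻¹ ≡ 3 (mod 19) since 13·3 = 39 ≡ 1, so λ ≡ 9·3 ≡ 8.
  x = λ² - 11 - 11 = 64 - 22 ≡ 4; y = λ·(11 - 4) - 16 ≡ 2. → (4, 2)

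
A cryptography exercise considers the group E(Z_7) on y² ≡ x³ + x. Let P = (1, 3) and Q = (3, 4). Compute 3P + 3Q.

(3, 4)

First 3P:
Repeated addition: build up to 3P.
2P: tangent at (1, 3): λ = (3·1² + 1)/(2·3) ≡ 4/6. 6⁻¹ ≡ 6 (mod 7) since 6·6 = 36 ≡ 1, so λ ≡ 4·6 ≡ 3.
  x = λ² - 1 - 1 = 9 - 2 ≡ 0; y = λ·(1 - 0) - 3 ≡ 0. → (0, 0)
3P: (0, 0) + (1, 3). λ = (3 - 0)/(1 - 0) ≡ 3/1 mod 7. 1⁻¹ ≡ 1 (mod 7) since 1·1 = 1 ≡ 1, so λ ≡ 3.
  x = λ² - 0 - 1 = 9 - 1 ≡ 1; y = λ·(0 - 1) - 0 ≡ 4. → (1, 4)
3P = (1, 4).
Next 3Q:
Repeated addition: build up to 3Q.
2Q: tangent at (3, 4): λ = (3·3² + 1)/(2·4) ≡ 0/1. 1⁻¹ ≡ 1 (mod 7), so λ ≡ 0·1 ≡ 0.
  x = λ² - 3 - 3 = 0 - 6 ≡ 1; y = λ·(3 - 1) - 4 ≡ 3. → (1, 3)
3Q: (1, 3) + (3, 4). λ = (4 - 3)/(3 - 1) ≡ 1/2 mod 7. 2⁻¹ ≡ 4 (mod 7), so λ ≡ 4.
  x = λ² - 1 - 3 = 16 - 4 ≡ 5; y = λ·(1 - 5) - 3 ≡ 2. → (5, 2)
3Q = (5, 2).
Finally 3P + 3Q:
(1, 4) + (5, 2). λ = (2 - 4)/(5 - 1) ≡ 5/4 mod 7. 4⁻¹ ≡ 2 (mod 7) since 4·2 = 8 ≡ 1, so λ ≡ 3.
  x = λ² - 1 - 5 = 9 - 6 ≡ 3; y = λ·(1 - 3) - 4 ≡ 4. → (3, 4)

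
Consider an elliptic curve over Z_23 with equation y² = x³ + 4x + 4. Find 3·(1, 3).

(0, 21)

Write G = (1, 3).
Repeated addition: build up to 3G.
2G: tangent at (1, 3): λ = (3·1² + 4)/(2·3) ≡ 7/6. 6⁻¹ ≡ 4 (mod 23) since 6·4 = 24 ≡ 1, so λ ≡ 7·4 ≡ 5.
  x = λ² - 1 - 1 = 25 - 2 ≡ 0; y = λ·(1 - 0) - 3 ≡ 2. → (0, 2)
3G: (0, 2) + (1, 3). λ = (3 - 2)/(1 - 0) ≡ 1/1 mod 23. 1⁻¹ ≡ 1 (mod 23) since 1·1 = 1 ≡ 1, so λ ≡ 1.
  x = λ² - 0 - 1 = 1 - 1 ≡ 0; y = λ·(0 - 0) - 2 ≡ 21. → (0, 21)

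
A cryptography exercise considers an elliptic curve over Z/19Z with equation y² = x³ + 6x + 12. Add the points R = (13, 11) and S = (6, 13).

(9, 15)

(13, 11) + (6, 13). λ = (13 - 11)/(6 - 13) ≡ 2/12 mod 19. 12⁻¹ ≡ 8 (mod 19) since 12·8 = 96 ≡ 1, so λ ≡ 16.
  x = λ² - 13 - 6 = 256 - 19 ≡ 9; y = λ·(13 - 9) - 11 ≡ 15. → (9, 15)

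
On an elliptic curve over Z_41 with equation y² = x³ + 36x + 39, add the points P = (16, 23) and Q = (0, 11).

(16, 23) + (0, 11). λ = (11 - 23)/(0 - 16) ≡ 29/25 mod 41. 25⁻¹ ≡ 23 (mod 41), so λ ≡ 11.
  x = λ² - 16 - 0 = 121 - 16 ≡ 23; y = λ·(16 - 23) - 23 ≡ 23. → (23, 23)

(23, 23)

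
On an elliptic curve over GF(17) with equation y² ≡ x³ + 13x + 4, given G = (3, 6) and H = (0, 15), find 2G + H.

First 2G:
Repeated addition: build up to 2G.
2G: tangent at (3, 6): λ = (3·3² + 13)/(2·6) ≡ 6/12. 12⁻¹ ≡ 10 (mod 17) since 12·10 = 120 ≡ 1, so λ ≡ 6·10 ≡ 9.
  x = λ² - 3 - 3 = 81 - 6 ≡ 7; y = λ·(3 - 7) - 6 ≡ 9. → (7, 9)
2G = (7, 9).
Finally 2G + H:
(7, 9) + (0, 15). λ = (15 - 9)/(0 - 7) ≡ 6/10 mod 17. 10⁻¹ ≡ 12 (mod 17), so λ ≡ 4.
  x = λ² - 7 - 0 = 16 - 7 ≡ 9; y = λ·(7 - 9) - 9 ≡ 0. → (9, 0)

(9, 0)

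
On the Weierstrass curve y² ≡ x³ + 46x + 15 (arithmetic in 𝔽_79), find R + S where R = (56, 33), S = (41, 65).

(2, 73)

(56, 33) + (41, 65). λ = (65 - 33)/(41 - 56) ≡ 32/64 mod 79. 64⁻¹ ≡ 21 (mod 79) since 64·21 = 1344 ≡ 1, so λ ≡ 40.
  x = λ² - 56 - 41 = 1600 - 97 ≡ 2; y = λ·(56 - 2) - 33 ≡ 73. → (2, 73)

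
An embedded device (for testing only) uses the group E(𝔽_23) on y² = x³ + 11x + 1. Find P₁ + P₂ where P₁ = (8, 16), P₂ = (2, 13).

(19, 13)

(8, 16) + (2, 13). λ = (13 - 16)/(2 - 8) ≡ 20/17 mod 23. 17⁻¹ ≡ 19 (mod 23), so λ ≡ 12.
  x = λ² - 8 - 2 = 144 - 10 ≡ 19; y = λ·(8 - 19) - 16 ≡ 13. → (19, 13)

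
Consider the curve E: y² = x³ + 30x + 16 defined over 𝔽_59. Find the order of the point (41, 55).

9

2P: tangent at (41, 55): λ = (3·41² + 30)/(2·55) ≡ 58/51. 51⁻¹ ≡ 22 (mod 59) since 51·22 = 1122 ≡ 1, so λ ≡ 58·22 ≡ 37.
  x = λ² - 41 - 41 = 1369 - 82 ≡ 48; y = λ·(41 - 48) - 55 ≡ 40. → (48, 40)
3P: (48, 40) + (41, 55). λ = (55 - 40)/(41 - 48) ≡ 15/52 mod 59. 52⁻¹ ≡ 42 (mod 59) since 52·42 = 2184 ≡ 1, so λ ≡ 40.
  x = λ² - 48 - 41 = 1600 - 89 ≡ 36; y = λ·(48 - 36) - 40 ≡ 27. → (36, 27)
4P: (36, 27) + (41, 55). λ = (55 - 27)/(41 - 36) ≡ 28/5 mod 59. 5⁻¹ ≡ 12 (mod 59), so λ ≡ 41.
  x = λ² - 36 - 41 = 1681 - 77 ≡ 11; y = λ·(36 - 11) - 27 ≡ 54. → (11, 54)
5P: (11, 54) + (41, 55). λ = (55 - 54)/(41 - 11) ≡ 1/30 mod 59. 30⁻¹ ≡ 2 (mod 59), so λ ≡ 2.
  x = λ² - 11 - 41 = 4 - 52 ≡ 11; y = λ·(11 - 11) - 54 ≡ 5. → (11, 5)
6P: (11, 5) + (41, 55). λ = (55 - 5)/(41 - 11) ≡ 50/30 mod 59. 30⁻¹ ≡ 2 (mod 59), so λ ≡ 41.
  x = λ² - 11 - 41 = 1681 - 52 ≡ 36; y = λ·(11 - 36) - 5 ≡ 32. → (36, 32)
7P: (36, 32) + (41, 55). λ = (55 - 32)/(41 - 36) ≡ 23/5 mod 59. 5⁻¹ ≡ 12 (mod 59) since 5·12 = 60 ≡ 1, so λ ≡ 40.
  x = λ² - 36 - 41 = 1600 - 77 ≡ 48; y = λ·(36 - 48) - 32 ≡ 19. → (48, 19)
8P: (48, 19) + (41, 55). λ = (55 - 19)/(41 - 48) ≡ 36/52 mod 59. 52⁻¹ ≡ 42 (mod 59) since 52·42 = 2184 ≡ 1, so λ ≡ 37.
  x = λ² - 48 - 41 = 1369 - 89 ≡ 41; y = λ·(48 - 41) - 19 ≡ 4. → (41, 4)
9P: (41, 4) + (41, 55): same x and y₁ ≡ -y₂, so the sum is the point at infinity.
9P = the point at infinity, so the order is 9.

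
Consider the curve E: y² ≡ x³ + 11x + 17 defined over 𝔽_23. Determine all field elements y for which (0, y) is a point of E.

x³ + 11x + 17 = 17 ≡ 17 (mod 23).
17 is a non-residue mod 23; no y exists.

none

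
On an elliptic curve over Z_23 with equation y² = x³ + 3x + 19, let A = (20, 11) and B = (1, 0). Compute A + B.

(20, 11) + (1, 0). λ = (0 - 11)/(1 - 20) ≡ 12/4 mod 23. 4⁻¹ ≡ 6 (mod 23) since 4·6 = 24 ≡ 1, so λ ≡ 3.
  x = λ² - 20 - 1 = 9 - 21 ≡ 11; y = λ·(20 - 11) - 11 ≡ 16. → (11, 16)

(11, 16)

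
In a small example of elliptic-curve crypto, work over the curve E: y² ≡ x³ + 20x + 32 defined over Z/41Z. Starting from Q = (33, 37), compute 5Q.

(18, 22)

Double-and-add on 5 = (101)₂. Start with Q = (33, 37) for the leading 1-bit.
double: tangent at (33, 37): λ = (3·33² + 20)/(2·37) ≡ 7/33. 33⁻¹ ≡ 5 (mod 41) since 33·5 = 165 ≡ 1, so λ ≡ 7·5 ≡ 35.
  x = λ² - 33 - 33 = 1225 - 66 ≡ 11; y = λ·(33 - 11) - 37 ≡ 36. → (11, 36)
double: tangent at (11, 36): λ = (3·11² + 20)/(2·36) ≡ 14/31. 31⁻¹ ≡ 4 (mod 41) since 31·4 = 124 ≡ 1, so λ ≡ 14·4 ≡ 15.
  x = λ² - 11 - 11 = 225 - 22 ≡ 39; y = λ·(11 - 39) - 36 ≡ 36. → (39, 36)
add Q: (39, 36) + (33, 37). λ = (37 - 36)/(33 - 39) ≡ 1/35 mod 41. 35⁻¹ ≡ 34 (mod 41), so λ ≡ 34.
  x = λ² - 39 - 33 = 1156 - 72 ≡ 18; y = λ·(39 - 18) - 36 ≡ 22. → (18, 22)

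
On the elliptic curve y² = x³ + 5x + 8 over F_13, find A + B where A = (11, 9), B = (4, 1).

(7, 3)

(11, 9) + (4, 1). λ = (1 - 9)/(4 - 11) ≡ 5/6 mod 13. 6⁻¹ ≡ 11 (mod 13), so λ ≡ 3.
  x = λ² - 11 - 4 = 9 - 15 ≡ 7; y = λ·(11 - 7) - 9 ≡ 3. → (7, 3)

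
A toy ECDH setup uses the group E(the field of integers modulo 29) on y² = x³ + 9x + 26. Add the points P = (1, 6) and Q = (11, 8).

(24, 1)

(1, 6) + (11, 8). λ = (8 - 6)/(11 - 1) ≡ 2/10 mod 29. 10⁻¹ ≡ 3 (mod 29), so λ ≡ 6.
  x = λ² - 1 - 11 = 36 - 12 ≡ 24; y = λ·(1 - 24) - 6 ≡ 1. → (24, 1)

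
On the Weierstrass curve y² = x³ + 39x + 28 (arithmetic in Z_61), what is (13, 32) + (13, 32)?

tangent at (13, 32): λ = (3·13² + 39)/(2·32) ≡ 58/3. 3⁻¹ ≡ 41 (mod 61), so λ ≡ 58·41 ≡ 60.
  x = λ² - 13 - 13 = 3600 - 26 ≡ 36; y = λ·(13 - 36) - 32 ≡ 52. → (36, 52)

(36, 52)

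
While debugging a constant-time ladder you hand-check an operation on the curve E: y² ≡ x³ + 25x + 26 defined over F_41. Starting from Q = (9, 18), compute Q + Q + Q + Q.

Double-and-add on 4 = (100)₂. Start with Q = (9, 18) for the leading 1-bit.
double: tangent at (9, 18): λ = (3·9² + 25)/(2·18) ≡ 22/36. 36⁻¹ ≡ 8 (mod 41) since 36·8 = 288 ≡ 1, so λ ≡ 22·8 ≡ 12.
  x = λ² - 9 - 9 = 144 - 18 ≡ 3; y = λ·(9 - 3) - 18 ≡ 13. → (3, 13)
double: tangent at (3, 13): λ = (3·3² + 25)/(2·13) ≡ 11/26. 26⁻¹ ≡ 30 (mod 41) since 26·30 = 780 ≡ 1, so λ ≡ 11·30 ≡ 2.
  x = λ² - 3 - 3 = 4 - 6 ≡ 39; y = λ·(3 - 39) - 13 ≡ 38. → (39, 38)

(39, 38)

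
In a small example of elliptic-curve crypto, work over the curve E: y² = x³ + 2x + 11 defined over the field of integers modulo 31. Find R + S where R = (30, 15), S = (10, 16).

(1, 13)

(30, 15) + (10, 16). λ = (16 - 15)/(10 - 30) ≡ 1/11 mod 31. 11⁻¹ ≡ 17 (mod 31), so λ ≡ 17.
  x = λ² - 30 - 10 = 289 - 40 ≡ 1; y = λ·(30 - 1) - 15 ≡ 13. → (1, 13)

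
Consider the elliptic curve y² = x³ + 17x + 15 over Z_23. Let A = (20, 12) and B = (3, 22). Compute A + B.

(13, 15)

(20, 12) + (3, 22). λ = (22 - 12)/(3 - 20) ≡ 10/6 mod 23. 6⁻¹ ≡ 4 (mod 23) since 6·4 = 24 ≡ 1, so λ ≡ 17.
  x = λ² - 20 - 3 = 289 - 23 ≡ 13; y = λ·(20 - 13) - 12 ≡ 15. → (13, 15)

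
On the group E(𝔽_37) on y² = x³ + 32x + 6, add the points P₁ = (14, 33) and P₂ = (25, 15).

(23, 12)

(14, 33) + (25, 15). λ = (15 - 33)/(25 - 14) ≡ 19/11 mod 37. 11⁻¹ ≡ 27 (mod 37), so λ ≡ 32.
  x = λ² - 14 - 25 = 1024 - 39 ≡ 23; y = λ·(14 - 23) - 33 ≡ 12. → (23, 12)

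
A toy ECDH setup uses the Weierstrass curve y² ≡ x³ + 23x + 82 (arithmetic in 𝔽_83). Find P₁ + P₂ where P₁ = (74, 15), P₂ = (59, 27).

(27, 47)

(74, 15) + (59, 27). λ = (27 - 15)/(59 - 74) ≡ 12/68 mod 83. 68⁻¹ ≡ 11 (mod 83), so λ ≡ 49.
  x = λ² - 74 - 59 = 2401 - 133 ≡ 27; y = λ·(74 - 27) - 15 ≡ 47. → (27, 47)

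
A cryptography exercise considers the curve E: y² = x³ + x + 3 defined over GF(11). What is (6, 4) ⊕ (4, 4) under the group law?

(6, 4) + (4, 4). λ = (4 - 4)/(4 - 6) ≡ 0/9 mod 11. 9⁻¹ ≡ 5 (mod 11) since 9·5 = 45 ≡ 1, so λ ≡ 0.
  x = λ² - 6 - 4 = 0 - 10 ≡ 1; y = λ·(6 - 1) - 4 ≡ 7. → (1, 7)

(1, 7)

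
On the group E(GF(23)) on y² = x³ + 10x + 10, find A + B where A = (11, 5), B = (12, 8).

(9, 1)

(11, 5) + (12, 8). λ = (8 - 5)/(12 - 11) ≡ 3/1 mod 23. 1⁻¹ ≡ 1 (mod 23), so λ ≡ 3.
  x = λ² - 11 - 12 = 9 - 23 ≡ 9; y = λ·(11 - 9) - 5 ≡ 1. → (9, 1)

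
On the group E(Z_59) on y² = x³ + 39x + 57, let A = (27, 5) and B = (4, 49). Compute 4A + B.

(19, 39)

First 4A:
Repeated addition: build up to 4A.
2A: tangent at (27, 5): λ = (3·27² + 39)/(2·5) ≡ 43/10. 10⁻¹ ≡ 6 (mod 59), so λ ≡ 43·6 ≡ 22.
  x = λ² - 27 - 27 = 484 - 54 ≡ 17; y = λ·(27 - 17) - 5 ≡ 38. → (17, 38)
3A: (17, 38) + (27, 5). λ = (5 - 38)/(27 - 17) ≡ 26/10 mod 59. 10⁻¹ ≡ 6 (mod 59) since 10·6 = 60 ≡ 1, so λ ≡ 38.
  x = λ² - 17 - 27 = 1444 - 44 ≡ 43; y = λ·(17 - 43) - 38 ≡ 36. → (43, 36)
4A: (43, 36) + (27, 5). λ = (5 - 36)/(27 - 43) ≡ 28/43 mod 59. 43⁻¹ ≡ 11 (mod 59) since 43·11 = 473 ≡ 1, so λ ≡ 13.
  x = λ² - 43 - 27 = 169 - 70 ≡ 40; y = λ·(43 - 40) - 36 ≡ 3. → (40, 3)
4A = (40, 3).
Finally 4A + B:
(40, 3) + (4, 49). λ = (49 - 3)/(4 - 40) ≡ 46/23 mod 59. 23⁻¹ ≡ 18 (mod 59) since 23·18 = 414 ≡ 1, so λ ≡ 2.
  x = λ² - 40 - 4 = 4 - 44 ≡ 19; y = λ·(40 - 19) - 3 ≡ 39. → (19, 39)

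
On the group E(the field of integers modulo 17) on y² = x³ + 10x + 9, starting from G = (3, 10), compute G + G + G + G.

Repeated addition: build up to 4G.
2G: tangent at (3, 10): λ = (3·3² + 10)/(2·10) ≡ 3/3. 3⁻¹ ≡ 6 (mod 17) since 3·6 = 18 ≡ 1, so λ ≡ 3·6 ≡ 1.
  x = λ² - 3 - 3 = 1 - 6 ≡ 12; y = λ·(3 - 12) - 10 ≡ 15. → (12, 15)
3G: (12, 15) + (3, 10). λ = (10 - 15)/(3 - 12) ≡ 12/8 mod 17. 8⁻¹ ≡ 15 (mod 17) since 8·15 = 120 ≡ 1, so λ ≡ 10.
  x = λ² - 12 - 3 = 100 - 15 ≡ 0; y = λ·(12 - 0) - 15 ≡ 3. → (0, 3)
4G: (0, 3) + (3, 10). λ = (10 - 3)/(3 - 0) ≡ 7/3 mod 17. 3⁻¹ ≡ 6 (mod 17), so λ ≡ 8.
  x = λ² - 0 - 3 = 64 - 3 ≡ 10; y = λ·(0 - 10) - 3 ≡ 2. → (10, 2)

(10, 2)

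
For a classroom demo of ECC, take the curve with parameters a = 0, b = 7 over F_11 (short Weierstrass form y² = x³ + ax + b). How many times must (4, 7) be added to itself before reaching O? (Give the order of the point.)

12

2P: tangent at (4, 7): λ = (3·4² + 0)/(2·7) ≡ 4/3. 3⁻¹ ≡ 4 (mod 11) since 3·4 = 12 ≡ 1, so λ ≡ 4·4 ≡ 5.
  x = λ² - 4 - 4 = 25 - 8 ≡ 6; y = λ·(4 - 6) - 7 ≡ 5. → (6, 5)
3P: (6, 5) + (4, 7). λ = (7 - 5)/(4 - 6) ≡ 2/9 mod 11. 9⁻¹ ≡ 5 (mod 11), so λ ≡ 10.
  x = λ² - 6 - 4 = 100 - 10 ≡ 2; y = λ·(6 - 2) - 5 ≡ 2. → (2, 2)
4P: (2, 2) + (4, 7). λ = (7 - 2)/(4 - 2) ≡ 5/2 mod 11. 2⁻¹ ≡ 6 (mod 11), so λ ≡ 8.
  x = λ² - 2 - 4 = 64 - 6 ≡ 3; y = λ·(2 - 3) - 2 ≡ 1. → (3, 1)
5P: (3, 1) + (4, 7). λ = (7 - 1)/(4 - 3) ≡ 6/1 mod 11. 1⁻¹ ≡ 1 (mod 11), so λ ≡ 6.
  x = λ² - 3 - 4 = 36 - 7 ≡ 7; y = λ·(3 - 7) - 1 ≡ 8. → (7, 8)
6P: (7, 8) + (4, 7). λ = (7 - 8)/(4 - 7) ≡ 10/8 mod 11. 8⁻¹ ≡ 7 (mod 11), so λ ≡ 4.
  x = λ² - 7 - 4 = 16 - 11 ≡ 5; y = λ·(7 - 5) - 8 ≡ 0. → (5, 0)
7P: (5, 0) + (4, 7). λ = (7 - 0)/(4 - 5) ≡ 7/10 mod 11. 10⁻¹ ≡ 10 (mod 11), so λ ≡ 4.
  x = λ² - 5 - 4 = 16 - 9 ≡ 7; y = λ·(5 - 7) - 0 ≡ 3. → (7, 3)
8P: (7, 3) + (4, 7). λ = (7 - 3)/(4 - 7) ≡ 4/8 mod 11. 8⁻¹ ≡ 7 (mod 11) since 8·7 = 56 ≡ 1, so λ ≡ 6.
  x = λ² - 7 - 4 = 36 - 11 ≡ 3; y = λ·(7 - 3) - 3 ≡ 10. → (3, 10)
9P: (3, 10) + (4, 7). λ = (7 - 10)/(4 - 3) ≡ 8/1 mod 11. 1⁻¹ ≡ 1 (mod 11), so λ ≡ 8.
  x = λ² - 3 - 4 = 64 - 7 ≡ 2; y = λ·(3 - 2) - 10 ≡ 9. → (2, 9)
10P: (2, 9) + (4, 7). λ = (7 - 9)/(4 - 2) ≡ 9/2 mod 11. 2⁻¹ ≡ 6 (mod 11), so λ ≡ 10.
  x = λ² - 2 - 4 = 100 - 6 ≡ 6; y = λ·(2 - 6) - 9 ≡ 6. → (6, 6)
11P: (6, 6) + (4, 7). λ = (7 - 6)/(4 - 6) ≡ 1/9 mod 11. 9⁻¹ ≡ 5 (mod 11) since 9·5 = 45 ≡ 1, so λ ≡ 5.
  x = λ² - 6 - 4 = 25 - 10 ≡ 4; y = λ·(6 - 4) - 6 ≡ 4. → (4, 4)
12P: (4, 4) + (4, 7): same x and y₁ ≡ -y₂, so the sum is O.
12P = O, so the order is 12.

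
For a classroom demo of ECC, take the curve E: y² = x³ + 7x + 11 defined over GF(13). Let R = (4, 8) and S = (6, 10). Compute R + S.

(4, 8) + (6, 10). λ = (10 - 8)/(6 - 4) ≡ 2/2 mod 13. 2⁻¹ ≡ 7 (mod 13) since 2·7 = 14 ≡ 1, so λ ≡ 1.
  x = λ² - 4 - 6 = 1 - 10 ≡ 4; y = λ·(4 - 4) - 8 ≡ 5. → (4, 5)

(4, 5)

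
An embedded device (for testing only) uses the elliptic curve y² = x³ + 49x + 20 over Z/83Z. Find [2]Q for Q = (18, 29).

(48, 1)

tangent at (18, 29): λ = (3·18² + 49)/(2·29) ≡ 25/58. 58⁻¹ ≡ 73 (mod 83), so λ ≡ 25·73 ≡ 82.
  x = λ² - 18 - 18 = 6724 - 36 ≡ 48; y = λ·(18 - 48) - 29 ≡ 1. → (48, 1)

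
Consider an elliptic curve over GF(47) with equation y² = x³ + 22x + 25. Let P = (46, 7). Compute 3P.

Repeated addition: build up to 3P.
2P: tangent at (46, 7): λ = (3·46² + 22)/(2·7) ≡ 25/14. 14⁻¹ ≡ 37 (mod 47) since 14·37 = 518 ≡ 1, so λ ≡ 25·37 ≡ 32.
  x = λ² - 46 - 46 = 1024 - 92 ≡ 39; y = λ·(46 - 39) - 7 ≡ 29. → (39, 29)
3P: (39, 29) + (46, 7). λ = (7 - 29)/(46 - 39) ≡ 25/7 mod 47. 7⁻¹ ≡ 27 (mod 47), so λ ≡ 17.
  x = λ² - 39 - 46 = 289 - 85 ≡ 16; y = λ·(39 - 16) - 29 ≡ 33. → (16, 33)

(16, 33)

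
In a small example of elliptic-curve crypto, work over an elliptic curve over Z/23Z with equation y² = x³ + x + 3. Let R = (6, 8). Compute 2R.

(0, 7)

tangent at (6, 8): λ = (3·6² + 1)/(2·8) ≡ 17/16. 16⁻¹ ≡ 13 (mod 23) since 16·13 = 208 ≡ 1, so λ ≡ 17·13 ≡ 14.
  x = λ² - 6 - 6 = 196 - 12 ≡ 0; y = λ·(6 - 0) - 8 ≡ 7. → (0, 7)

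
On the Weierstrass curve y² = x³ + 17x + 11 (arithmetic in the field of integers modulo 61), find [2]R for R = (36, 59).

tangent at (36, 59): λ = (3·36² + 17)/(2·59) ≡ 1/57. 57⁻¹ ≡ 15 (mod 61) since 57·15 = 855 ≡ 1, so λ ≡ 1·15 ≡ 15.
  x = λ² - 36 - 36 = 225 - 72 ≡ 31; y = λ·(36 - 31) - 59 ≡ 16. → (31, 16)

(31, 16)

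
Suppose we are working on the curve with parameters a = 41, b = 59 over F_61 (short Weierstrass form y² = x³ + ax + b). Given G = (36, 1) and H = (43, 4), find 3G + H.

(42, 31)

First 3G:
Repeated addition: build up to 3G.
2G: tangent at (36, 1): λ = (3·36² + 41)/(2·1) ≡ 25/2. 2⁻¹ ≡ 31 (mod 61) since 2·31 = 62 ≡ 1, so λ ≡ 25·31 ≡ 43.
  x = λ² - 36 - 36 = 1849 - 72 ≡ 8; y = λ·(36 - 8) - 1 ≡ 44. → (8, 44)
3G: (8, 44) + (36, 1). λ = (1 - 44)/(36 - 8) ≡ 18/28 mod 61. 28⁻¹ ≡ 24 (mod 61) since 28·24 = 672 ≡ 1, so λ ≡ 5.
  x = λ² - 8 - 36 = 25 - 44 ≡ 42; y = λ·(8 - 42) - 44 ≡ 30. → (42, 30)
3G = (42, 30).
Finally 3G + H:
(42, 30) + (43, 4). λ = (4 - 30)/(43 - 42) ≡ 35/1 mod 61. 1⁻¹ ≡ 1 (mod 61), so λ ≡ 35.
  x = λ² - 42 - 43 = 1225 - 85 ≡ 42; y = λ·(42 - 42) - 30 ≡ 31. → (42, 31)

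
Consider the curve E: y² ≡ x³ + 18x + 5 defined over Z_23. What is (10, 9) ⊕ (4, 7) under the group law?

(10, 9) + (4, 7). λ = (7 - 9)/(4 - 10) ≡ 21/17 mod 23. 17⁻¹ ≡ 19 (mod 23), so λ ≡ 8.
  x = λ² - 10 - 4 = 64 - 14 ≡ 4; y = λ·(10 - 4) - 9 ≡ 16. → (4, 16)

(4, 16)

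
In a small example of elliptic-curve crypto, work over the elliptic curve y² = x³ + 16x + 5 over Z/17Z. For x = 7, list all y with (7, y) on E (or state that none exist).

x³ + 16x + 5 = 460 ≡ 1 (mod 17).
Square roots of 1 mod 17: 1 and 16 (since 1² = 1 ≡ 1).

1, 16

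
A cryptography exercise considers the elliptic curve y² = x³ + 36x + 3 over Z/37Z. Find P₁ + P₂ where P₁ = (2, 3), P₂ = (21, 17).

(21, 20)

(2, 3) + (21, 17). λ = (17 - 3)/(21 - 2) ≡ 14/19 mod 37. 19⁻¹ ≡ 2 (mod 37) since 19·2 = 38 ≡ 1, so λ ≡ 28.
  x = λ² - 2 - 21 = 784 - 23 ≡ 21; y = λ·(2 - 21) - 3 ≡ 20. → (21, 20)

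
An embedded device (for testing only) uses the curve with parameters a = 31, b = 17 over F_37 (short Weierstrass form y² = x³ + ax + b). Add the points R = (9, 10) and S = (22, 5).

(16, 24)

(9, 10) + (22, 5). λ = (5 - 10)/(22 - 9) ≡ 32/13 mod 37. 13⁻¹ ≡ 20 (mod 37) since 13·20 = 260 ≡ 1, so λ ≡ 11.
  x = λ² - 9 - 22 = 121 - 31 ≡ 16; y = λ·(9 - 16) - 10 ≡ 24. → (16, 24)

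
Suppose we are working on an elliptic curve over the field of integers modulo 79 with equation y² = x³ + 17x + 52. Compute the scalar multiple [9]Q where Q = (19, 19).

(52, 23)

Double-and-add on 9 = (1001)₂. Start with Q = (19, 19) for the leading 1-bit.
double: tangent at (19, 19): λ = (3·19² + 17)/(2·19) ≡ 73/38. 38⁻¹ ≡ 52 (mod 79), so λ ≡ 73·52 ≡ 4.
  x = λ² - 19 - 19 = 16 - 38 ≡ 57; y = λ·(19 - 57) - 19 ≡ 66. → (57, 66)
double: tangent at (57, 66): λ = (3·57² + 17)/(2·66) ≡ 47/53. 53⁻¹ ≡ 3 (mod 79), so λ ≡ 47·3 ≡ 62.
  x = λ² - 57 - 57 = 3844 - 114 ≡ 17; y = λ·(57 - 17) - 66 ≡ 44. → (17, 44)
double: tangent at (17, 44): λ = (3·17² + 17)/(2·44) ≡ 15/9. 9⁻¹ ≡ 44 (mod 79), so λ ≡ 15·44 ≡ 28.
  x = λ² - 17 - 17 = 784 - 34 ≡ 39; y = λ·(17 - 39) - 44 ≡ 51. → (39, 51)
add Q: (39, 51) + (19, 19). λ = (19 - 51)/(19 - 39) ≡ 47/59 mod 79. 59⁻¹ ≡ 75 (mod 79) since 59·75 = 4425 ≡ 1, so λ ≡ 49.
  x = λ² - 39 - 19 = 2401 - 58 ≡ 52; y = λ·(39 - 52) - 51 ≡ 23. → (52, 23)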